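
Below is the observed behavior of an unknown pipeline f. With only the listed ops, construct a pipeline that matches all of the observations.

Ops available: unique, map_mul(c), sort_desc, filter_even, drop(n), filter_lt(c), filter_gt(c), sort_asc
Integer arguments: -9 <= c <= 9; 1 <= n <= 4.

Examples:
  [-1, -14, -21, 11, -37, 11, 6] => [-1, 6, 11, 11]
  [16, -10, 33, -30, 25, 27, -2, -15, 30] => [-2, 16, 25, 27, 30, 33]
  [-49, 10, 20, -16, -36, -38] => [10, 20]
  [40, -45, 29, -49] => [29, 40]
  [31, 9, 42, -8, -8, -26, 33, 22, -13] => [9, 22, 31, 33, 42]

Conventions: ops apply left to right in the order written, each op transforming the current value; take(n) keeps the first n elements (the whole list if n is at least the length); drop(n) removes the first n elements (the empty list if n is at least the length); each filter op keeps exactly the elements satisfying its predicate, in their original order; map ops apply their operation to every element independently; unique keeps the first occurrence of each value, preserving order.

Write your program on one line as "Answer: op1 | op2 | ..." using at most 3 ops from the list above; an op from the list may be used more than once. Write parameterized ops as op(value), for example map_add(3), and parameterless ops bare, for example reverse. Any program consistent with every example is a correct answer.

sort_desc | filter_gt(-5) | sort_asc

Check, running the answer program on each example:
  [-1, -14, -21, 11, -37, 11, 6] -> [11, 11, 6, -1, -14, -21, -37] -> [11, 11, 6, -1] -> [-1, 6, 11, 11]
  [16, -10, 33, -30, 25, 27, -2, -15, 30] -> [33, 30, 27, 25, 16, -2, -10, -15, -30] -> [33, 30, 27, 25, 16, -2] -> [-2, 16, 25, 27, 30, 33]
  [-49, 10, 20, -16, -36, -38] -> [20, 10, -16, -36, -38, -49] -> [20, 10] -> [10, 20]
  [40, -45, 29, -49] -> [40, 29, -45, -49] -> [40, 29] -> [29, 40]
  [31, 9, 42, -8, -8, -26, 33, 22, -13] -> [42, 33, 31, 22, 9, -8, -8, -13, -26] -> [42, 33, 31, 22, 9] -> [9, 22, 31, 33, 42]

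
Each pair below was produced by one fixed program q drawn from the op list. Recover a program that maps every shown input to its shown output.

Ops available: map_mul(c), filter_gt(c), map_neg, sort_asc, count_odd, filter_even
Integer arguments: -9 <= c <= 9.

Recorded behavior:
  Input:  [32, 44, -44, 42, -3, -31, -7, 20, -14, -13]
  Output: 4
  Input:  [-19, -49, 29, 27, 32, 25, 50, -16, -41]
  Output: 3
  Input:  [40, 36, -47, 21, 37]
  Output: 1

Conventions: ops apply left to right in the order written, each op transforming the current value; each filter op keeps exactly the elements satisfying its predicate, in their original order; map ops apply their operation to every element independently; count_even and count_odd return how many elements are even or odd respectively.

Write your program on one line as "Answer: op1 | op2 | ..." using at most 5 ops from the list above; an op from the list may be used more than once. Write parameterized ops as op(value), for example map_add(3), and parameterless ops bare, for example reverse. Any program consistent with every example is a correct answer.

sort_asc | map_mul(-5) | filter_gt(5) | count_odd

Check, running the answer program on each example:
  [32, 44, -44, 42, -3, -31, -7, 20, -14, -13] -> [-44, -31, -14, -13, -7, -3, 20, 32, 42, 44] -> [220, 155, 70, 65, 35, 15, -100, -160, -210, -220] -> [220, 155, 70, 65, 35, 15] -> 4
  [-19, -49, 29, 27, 32, 25, 50, -16, -41] -> [-49, -41, -19, -16, 25, 27, 29, 32, 50] -> [245, 205, 95, 80, -125, -135, -145, -160, -250] -> [245, 205, 95, 80] -> 3
  [40, 36, -47, 21, 37] -> [-47, 21, 36, 37, 40] -> [235, -105, -180, -185, -200] -> [235] -> 1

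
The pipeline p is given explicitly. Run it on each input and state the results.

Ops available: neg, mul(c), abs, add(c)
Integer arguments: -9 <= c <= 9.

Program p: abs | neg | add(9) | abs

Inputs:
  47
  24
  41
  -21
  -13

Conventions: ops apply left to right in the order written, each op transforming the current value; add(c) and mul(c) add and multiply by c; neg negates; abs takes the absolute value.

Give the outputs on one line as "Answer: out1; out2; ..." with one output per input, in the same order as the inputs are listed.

Execution, op by op:
  47 -> 47 -> -47 -> -38 -> 38
  24 -> 24 -> -24 -> -15 -> 15
  41 -> 41 -> -41 -> -32 -> 32
  -21 -> 21 -> -21 -> -12 -> 12
  -13 -> 13 -> -13 -> -4 -> 4

38; 15; 32; 12; 4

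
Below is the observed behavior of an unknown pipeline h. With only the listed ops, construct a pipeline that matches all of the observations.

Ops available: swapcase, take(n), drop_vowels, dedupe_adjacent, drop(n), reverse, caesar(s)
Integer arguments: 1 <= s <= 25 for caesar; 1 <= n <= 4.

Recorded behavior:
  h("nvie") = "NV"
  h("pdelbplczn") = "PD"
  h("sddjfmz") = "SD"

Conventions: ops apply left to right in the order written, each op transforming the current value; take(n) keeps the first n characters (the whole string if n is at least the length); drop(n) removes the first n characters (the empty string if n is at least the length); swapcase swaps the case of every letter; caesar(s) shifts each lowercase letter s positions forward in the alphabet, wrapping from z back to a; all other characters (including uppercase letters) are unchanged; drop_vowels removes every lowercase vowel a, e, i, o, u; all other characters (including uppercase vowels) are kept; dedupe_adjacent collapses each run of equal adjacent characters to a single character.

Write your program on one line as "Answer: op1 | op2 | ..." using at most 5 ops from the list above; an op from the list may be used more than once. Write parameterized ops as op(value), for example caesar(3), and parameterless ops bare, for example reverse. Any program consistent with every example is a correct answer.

take(3) | dedupe_adjacent | drop_vowels | swapcase

Check, running the answer program on each example:
  "nvie" -> "nvi" -> "nvi" -> "nv" -> "NV"
  "pdelbplczn" -> "pde" -> "pde" -> "pd" -> "PD"
  "sddjfmz" -> "sdd" -> "sd" -> "sd" -> "SD"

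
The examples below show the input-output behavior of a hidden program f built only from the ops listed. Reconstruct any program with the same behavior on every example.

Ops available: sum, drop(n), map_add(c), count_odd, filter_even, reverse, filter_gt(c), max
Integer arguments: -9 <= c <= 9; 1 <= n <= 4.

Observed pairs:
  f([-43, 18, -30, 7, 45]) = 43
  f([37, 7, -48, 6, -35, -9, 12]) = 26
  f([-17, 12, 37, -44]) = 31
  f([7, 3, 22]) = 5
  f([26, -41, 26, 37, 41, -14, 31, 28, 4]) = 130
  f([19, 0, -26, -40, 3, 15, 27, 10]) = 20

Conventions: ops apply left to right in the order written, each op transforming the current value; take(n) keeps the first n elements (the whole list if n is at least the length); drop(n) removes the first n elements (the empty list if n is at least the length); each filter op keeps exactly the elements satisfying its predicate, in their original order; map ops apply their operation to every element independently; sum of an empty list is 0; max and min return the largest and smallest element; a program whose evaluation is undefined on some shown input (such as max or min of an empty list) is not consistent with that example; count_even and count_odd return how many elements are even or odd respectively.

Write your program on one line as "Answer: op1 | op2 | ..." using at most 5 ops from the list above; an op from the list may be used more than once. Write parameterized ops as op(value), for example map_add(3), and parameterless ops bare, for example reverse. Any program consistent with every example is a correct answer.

reverse | filter_gt(-5) | map_add(-9) | sum

Check, running the answer program on each example:
  [-43, 18, -30, 7, 45] -> [45, 7, -30, 18, -43] -> [45, 7, 18] -> [36, -2, 9] -> 43
  [37, 7, -48, 6, -35, -9, 12] -> [12, -9, -35, 6, -48, 7, 37] -> [12, 6, 7, 37] -> [3, -3, -2, 28] -> 26
  [-17, 12, 37, -44] -> [-44, 37, 12, -17] -> [37, 12] -> [28, 3] -> 31
  [7, 3, 22] -> [22, 3, 7] -> [22, 3, 7] -> [13, -6, -2] -> 5
  [26, -41, 26, 37, 41, -14, 31, 28, 4] -> [4, 28, 31, -14, 41, 37, 26, -41, 26] -> [4, 28, 31, 41, 37, 26, 26] -> [-5, 19, 22, 32, 28, 17, 17] -> 130
  [19, 0, -26, -40, 3, 15, 27, 10] -> [10, 27, 15, 3, -40, -26, 0, 19] -> [10, 27, 15, 3, 0, 19] -> [1, 18, 6, -6, -9, 10] -> 20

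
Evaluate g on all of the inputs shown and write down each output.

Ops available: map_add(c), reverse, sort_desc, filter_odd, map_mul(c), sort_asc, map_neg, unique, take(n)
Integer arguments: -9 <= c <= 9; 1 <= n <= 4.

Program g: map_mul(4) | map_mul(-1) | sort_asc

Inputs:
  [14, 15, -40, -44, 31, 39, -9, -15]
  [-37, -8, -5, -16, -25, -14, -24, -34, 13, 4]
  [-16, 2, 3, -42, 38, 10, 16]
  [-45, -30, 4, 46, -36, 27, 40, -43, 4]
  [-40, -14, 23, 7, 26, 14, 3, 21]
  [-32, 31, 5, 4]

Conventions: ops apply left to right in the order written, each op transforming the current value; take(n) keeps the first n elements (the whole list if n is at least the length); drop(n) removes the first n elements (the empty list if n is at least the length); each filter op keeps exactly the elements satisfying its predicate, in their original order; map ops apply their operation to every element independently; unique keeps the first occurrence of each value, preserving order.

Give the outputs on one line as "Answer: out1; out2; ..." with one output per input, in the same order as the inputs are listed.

Execution, op by op:
  [14, 15, -40, -44, 31, 39, -9, -15] -> [56, 60, -160, -176, 124, 156, -36, -60] -> [-56, -60, 160, 176, -124, -156, 36, 60] -> [-156, -124, -60, -56, 36, 60, 160, 176]
  [-37, -8, -5, -16, -25, -14, -24, -34, 13, 4] -> [-148, -32, -20, -64, -100, -56, -96, -136, 52, 16] -> [148, 32, 20, 64, 100, 56, 96, 136, -52, -16] -> [-52, -16, 20, 32, 56, 64, 96, 100, 136, 148]
  [-16, 2, 3, -42, 38, 10, 16] -> [-64, 8, 12, -168, 152, 40, 64] -> [64, -8, -12, 168, -152, -40, -64] -> [-152, -64, -40, -12, -8, 64, 168]
  [-45, -30, 4, 46, -36, 27, 40, -43, 4] -> [-180, -120, 16, 184, -144, 108, 160, -172, 16] -> [180, 120, -16, -184, 144, -108, -160, 172, -16] -> [-184, -160, -108, -16, -16, 120, 144, 172, 180]
  [-40, -14, 23, 7, 26, 14, 3, 21] -> [-160, -56, 92, 28, 104, 56, 12, 84] -> [160, 56, -92, -28, -104, -56, -12, -84] -> [-104, -92, -84, -56, -28, -12, 56, 160]
  [-32, 31, 5, 4] -> [-128, 124, 20, 16] -> [128, -124, -20, -16] -> [-124, -20, -16, 128]

[-156, -124, -60, -56, 36, 60, 160, 176]; [-52, -16, 20, 32, 56, 64, 96, 100, 136, 148]; [-152, -64, -40, -12, -8, 64, 168]; [-184, -160, -108, -16, -16, 120, 144, 172, 180]; [-104, -92, -84, -56, -28, -12, 56, 160]; [-124, -20, -16, 128]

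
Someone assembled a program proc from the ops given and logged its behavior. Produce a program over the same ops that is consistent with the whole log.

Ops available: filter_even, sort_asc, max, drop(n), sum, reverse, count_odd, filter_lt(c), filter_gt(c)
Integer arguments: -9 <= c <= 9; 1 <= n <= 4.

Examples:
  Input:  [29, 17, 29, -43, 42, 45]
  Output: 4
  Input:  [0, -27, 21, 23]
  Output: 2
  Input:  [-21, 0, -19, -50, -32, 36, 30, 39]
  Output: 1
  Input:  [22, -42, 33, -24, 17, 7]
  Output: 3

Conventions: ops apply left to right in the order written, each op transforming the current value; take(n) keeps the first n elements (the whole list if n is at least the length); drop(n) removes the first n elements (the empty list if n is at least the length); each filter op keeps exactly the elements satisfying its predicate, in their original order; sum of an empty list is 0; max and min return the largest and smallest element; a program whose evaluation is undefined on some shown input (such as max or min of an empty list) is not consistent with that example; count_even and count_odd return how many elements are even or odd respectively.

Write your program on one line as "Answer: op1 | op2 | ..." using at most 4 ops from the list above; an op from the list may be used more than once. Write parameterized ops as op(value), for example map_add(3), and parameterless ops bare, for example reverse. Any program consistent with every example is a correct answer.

reverse | filter_gt(-2) | count_odd

Check, running the answer program on each example:
  [29, 17, 29, -43, 42, 45] -> [45, 42, -43, 29, 17, 29] -> [45, 42, 29, 17, 29] -> 4
  [0, -27, 21, 23] -> [23, 21, -27, 0] -> [23, 21, 0] -> 2
  [-21, 0, -19, -50, -32, 36, 30, 39] -> [39, 30, 36, -32, -50, -19, 0, -21] -> [39, 30, 36, 0] -> 1
  [22, -42, 33, -24, 17, 7] -> [7, 17, -24, 33, -42, 22] -> [7, 17, 33, 22] -> 3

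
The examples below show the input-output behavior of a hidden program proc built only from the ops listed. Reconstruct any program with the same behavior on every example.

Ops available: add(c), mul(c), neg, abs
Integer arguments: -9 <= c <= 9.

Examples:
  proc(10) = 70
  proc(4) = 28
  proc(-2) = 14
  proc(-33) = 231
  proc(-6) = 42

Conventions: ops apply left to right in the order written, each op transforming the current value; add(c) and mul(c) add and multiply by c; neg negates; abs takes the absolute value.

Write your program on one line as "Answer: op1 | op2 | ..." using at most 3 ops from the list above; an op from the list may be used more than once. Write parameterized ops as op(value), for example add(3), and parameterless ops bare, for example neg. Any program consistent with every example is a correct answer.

mul(-7) | neg | abs

Check, running the answer program on each example:
  10 -> -70 -> 70 -> 70
  4 -> -28 -> 28 -> 28
  -2 -> 14 -> -14 -> 14
  -33 -> 231 -> -231 -> 231
  -6 -> 42 -> -42 -> 42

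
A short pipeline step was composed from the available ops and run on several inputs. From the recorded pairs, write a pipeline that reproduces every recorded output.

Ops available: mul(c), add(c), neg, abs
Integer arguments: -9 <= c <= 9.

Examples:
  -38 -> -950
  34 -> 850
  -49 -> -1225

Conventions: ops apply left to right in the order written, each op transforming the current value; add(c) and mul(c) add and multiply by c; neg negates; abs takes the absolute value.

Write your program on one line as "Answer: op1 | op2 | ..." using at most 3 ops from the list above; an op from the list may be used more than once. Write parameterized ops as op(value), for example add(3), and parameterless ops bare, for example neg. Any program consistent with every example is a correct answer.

neg | mul(-5) | mul(5)

Check, running the answer program on each example:
  -38 -> 38 -> -190 -> -950
  34 -> -34 -> 170 -> 850
  -49 -> 49 -> -245 -> -1225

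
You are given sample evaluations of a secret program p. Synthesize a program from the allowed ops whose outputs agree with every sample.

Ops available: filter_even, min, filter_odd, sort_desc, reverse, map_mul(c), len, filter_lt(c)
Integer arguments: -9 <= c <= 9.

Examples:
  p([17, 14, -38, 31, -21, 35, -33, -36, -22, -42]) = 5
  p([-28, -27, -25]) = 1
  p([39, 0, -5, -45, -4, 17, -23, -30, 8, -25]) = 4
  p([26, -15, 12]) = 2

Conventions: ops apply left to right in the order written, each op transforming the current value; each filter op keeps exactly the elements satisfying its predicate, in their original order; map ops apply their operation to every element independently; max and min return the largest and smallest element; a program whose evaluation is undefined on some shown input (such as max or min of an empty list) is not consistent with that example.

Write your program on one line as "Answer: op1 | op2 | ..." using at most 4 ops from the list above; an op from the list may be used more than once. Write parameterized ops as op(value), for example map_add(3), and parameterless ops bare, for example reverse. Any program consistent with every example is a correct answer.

filter_even | sort_desc | map_mul(-5) | len

Check, running the answer program on each example:
  [17, 14, -38, 31, -21, 35, -33, -36, -22, -42] -> [14, -38, -36, -22, -42] -> [14, -22, -36, -38, -42] -> [-70, 110, 180, 190, 210] -> 5
  [-28, -27, -25] -> [-28] -> [-28] -> [140] -> 1
  [39, 0, -5, -45, -4, 17, -23, -30, 8, -25] -> [0, -4, -30, 8] -> [8, 0, -4, -30] -> [-40, 0, 20, 150] -> 4
  [26, -15, 12] -> [26, 12] -> [26, 12] -> [-130, -60] -> 2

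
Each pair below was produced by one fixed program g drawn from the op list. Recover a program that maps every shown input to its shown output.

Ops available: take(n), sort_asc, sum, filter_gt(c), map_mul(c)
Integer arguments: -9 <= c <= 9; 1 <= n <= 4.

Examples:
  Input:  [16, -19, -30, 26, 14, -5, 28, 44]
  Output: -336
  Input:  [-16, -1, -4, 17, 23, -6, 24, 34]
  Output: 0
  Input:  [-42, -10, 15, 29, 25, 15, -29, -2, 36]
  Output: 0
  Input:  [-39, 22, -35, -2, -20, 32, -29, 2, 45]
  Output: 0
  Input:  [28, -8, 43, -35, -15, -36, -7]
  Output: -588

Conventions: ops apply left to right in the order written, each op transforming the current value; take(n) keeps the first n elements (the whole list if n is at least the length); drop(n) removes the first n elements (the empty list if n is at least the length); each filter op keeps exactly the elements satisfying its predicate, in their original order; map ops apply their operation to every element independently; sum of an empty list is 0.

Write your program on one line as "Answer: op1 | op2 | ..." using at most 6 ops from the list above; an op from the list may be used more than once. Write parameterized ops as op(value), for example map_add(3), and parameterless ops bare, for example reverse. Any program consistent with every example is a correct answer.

map_mul(7) | take(1) | filter_gt(0) | map_mul(-3) | sum

Check, running the answer program on each example:
  [16, -19, -30, 26, 14, -5, 28, 44] -> [112, -133, -210, 182, 98, -35, 196, 308] -> [112] -> [112] -> [-336] -> -336
  [-16, -1, -4, 17, 23, -6, 24, 34] -> [-112, -7, -28, 119, 161, -42, 168, 238] -> [-112] -> [] -> [] -> 0
  [-42, -10, 15, 29, 25, 15, -29, -2, 36] -> [-294, -70, 105, 203, 175, 105, -203, -14, 252] -> [-294] -> [] -> [] -> 0
  [-39, 22, -35, -2, -20, 32, -29, 2, 45] -> [-273, 154, -245, -14, -140, 224, -203, 14, 315] -> [-273] -> [] -> [] -> 0
  [28, -8, 43, -35, -15, -36, -7] -> [196, -56, 301, -245, -105, -252, -49] -> [196] -> [196] -> [-588] -> -588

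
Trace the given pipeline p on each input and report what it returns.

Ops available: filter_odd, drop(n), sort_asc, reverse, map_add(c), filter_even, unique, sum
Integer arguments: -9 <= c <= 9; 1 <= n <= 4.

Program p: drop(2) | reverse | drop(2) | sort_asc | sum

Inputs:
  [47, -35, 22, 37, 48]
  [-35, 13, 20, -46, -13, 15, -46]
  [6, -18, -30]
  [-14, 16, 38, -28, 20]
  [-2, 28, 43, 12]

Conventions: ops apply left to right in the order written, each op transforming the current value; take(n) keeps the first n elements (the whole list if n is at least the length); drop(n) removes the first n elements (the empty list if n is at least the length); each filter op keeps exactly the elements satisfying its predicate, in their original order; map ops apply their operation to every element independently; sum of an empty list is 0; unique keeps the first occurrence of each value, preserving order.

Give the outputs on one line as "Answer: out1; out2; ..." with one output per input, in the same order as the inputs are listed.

Execution, op by op:
  [47, -35, 22, 37, 48] -> [22, 37, 48] -> [48, 37, 22] -> [22] -> [22] -> 22
  [-35, 13, 20, -46, -13, 15, -46] -> [20, -46, -13, 15, -46] -> [-46, 15, -13, -46, 20] -> [-13, -46, 20] -> [-46, -13, 20] -> -39
  [6, -18, -30] -> [-30] -> [-30] -> [] -> [] -> 0
  [-14, 16, 38, -28, 20] -> [38, -28, 20] -> [20, -28, 38] -> [38] -> [38] -> 38
  [-2, 28, 43, 12] -> [43, 12] -> [12, 43] -> [] -> [] -> 0

22; -39; 0; 38; 0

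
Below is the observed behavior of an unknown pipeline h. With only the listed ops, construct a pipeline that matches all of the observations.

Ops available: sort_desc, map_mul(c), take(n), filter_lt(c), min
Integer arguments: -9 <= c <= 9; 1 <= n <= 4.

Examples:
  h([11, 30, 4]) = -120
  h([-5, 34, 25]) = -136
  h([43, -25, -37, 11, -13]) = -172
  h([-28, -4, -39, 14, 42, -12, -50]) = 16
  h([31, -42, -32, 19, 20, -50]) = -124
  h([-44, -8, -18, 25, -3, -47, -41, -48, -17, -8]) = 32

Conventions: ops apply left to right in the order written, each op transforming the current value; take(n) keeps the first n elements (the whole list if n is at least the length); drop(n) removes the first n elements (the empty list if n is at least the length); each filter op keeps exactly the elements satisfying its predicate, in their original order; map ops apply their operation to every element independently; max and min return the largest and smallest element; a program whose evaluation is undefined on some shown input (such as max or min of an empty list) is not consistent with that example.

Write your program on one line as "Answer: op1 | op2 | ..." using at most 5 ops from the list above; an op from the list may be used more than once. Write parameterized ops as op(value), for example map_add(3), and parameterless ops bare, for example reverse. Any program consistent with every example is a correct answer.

map_mul(-1) | map_mul(2) | map_mul(2) | take(2) | min

Check, running the answer program on each example:
  [11, 30, 4] -> [-11, -30, -4] -> [-22, -60, -8] -> [-44, -120, -16] -> [-44, -120] -> -120
  [-5, 34, 25] -> [5, -34, -25] -> [10, -68, -50] -> [20, -136, -100] -> [20, -136] -> -136
  [43, -25, -37, 11, -13] -> [-43, 25, 37, -11, 13] -> [-86, 50, 74, -22, 26] -> [-172, 100, 148, -44, 52] -> [-172, 100] -> -172
  [-28, -4, -39, 14, 42, -12, -50] -> [28, 4, 39, -14, -42, 12, 50] -> [56, 8, 78, -28, -84, 24, 100] -> [112, 16, 156, -56, -168, 48, 200] -> [112, 16] -> 16
  [31, -42, -32, 19, 20, -50] -> [-31, 42, 32, -19, -20, 50] -> [-62, 84, 64, -38, -40, 100] -> [-124, 168, 128, -76, -80, 200] -> [-124, 168] -> -124
  [-44, -8, -18, 25, -3, -47, -41, -48, -17, -8] -> [44, 8, 18, -25, 3, 47, 41, 48, 17, 8] -> [88, 16, 36, -50, 6, 94, 82, 96, 34, 16] -> [176, 32, 72, -100, 12, 188, 164, 192, 68, 32] -> [176, 32] -> 32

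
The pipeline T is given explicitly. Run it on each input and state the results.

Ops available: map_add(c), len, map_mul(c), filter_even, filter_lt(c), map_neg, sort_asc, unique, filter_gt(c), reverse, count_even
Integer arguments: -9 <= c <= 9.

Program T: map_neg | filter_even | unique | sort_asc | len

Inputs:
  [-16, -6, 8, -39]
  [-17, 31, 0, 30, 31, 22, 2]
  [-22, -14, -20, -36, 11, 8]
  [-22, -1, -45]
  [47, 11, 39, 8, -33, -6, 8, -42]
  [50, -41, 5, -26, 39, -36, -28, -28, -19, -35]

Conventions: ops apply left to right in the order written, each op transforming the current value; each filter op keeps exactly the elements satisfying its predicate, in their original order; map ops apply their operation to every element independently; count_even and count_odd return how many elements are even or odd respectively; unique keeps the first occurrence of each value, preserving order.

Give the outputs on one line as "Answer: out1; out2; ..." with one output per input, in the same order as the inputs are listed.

Execution, op by op:
  [-16, -6, 8, -39] -> [16, 6, -8, 39] -> [16, 6, -8] -> [16, 6, -8] -> [-8, 6, 16] -> 3
  [-17, 31, 0, 30, 31, 22, 2] -> [17, -31, 0, -30, -31, -22, -2] -> [0, -30, -22, -2] -> [0, -30, -22, -2] -> [-30, -22, -2, 0] -> 4
  [-22, -14, -20, -36, 11, 8] -> [22, 14, 20, 36, -11, -8] -> [22, 14, 20, 36, -8] -> [22, 14, 20, 36, -8] -> [-8, 14, 20, 22, 36] -> 5
  [-22, -1, -45] -> [22, 1, 45] -> [22] -> [22] -> [22] -> 1
  [47, 11, 39, 8, -33, -6, 8, -42] -> [-47, -11, -39, -8, 33, 6, -8, 42] -> [-8, 6, -8, 42] -> [-8, 6, 42] -> [-8, 6, 42] -> 3
  [50, -41, 5, -26, 39, -36, -28, -28, -19, -35] -> [-50, 41, -5, 26, -39, 36, 28, 28, 19, 35] -> [-50, 26, 36, 28, 28] -> [-50, 26, 36, 28] -> [-50, 26, 28, 36] -> 4

3; 4; 5; 1; 3; 4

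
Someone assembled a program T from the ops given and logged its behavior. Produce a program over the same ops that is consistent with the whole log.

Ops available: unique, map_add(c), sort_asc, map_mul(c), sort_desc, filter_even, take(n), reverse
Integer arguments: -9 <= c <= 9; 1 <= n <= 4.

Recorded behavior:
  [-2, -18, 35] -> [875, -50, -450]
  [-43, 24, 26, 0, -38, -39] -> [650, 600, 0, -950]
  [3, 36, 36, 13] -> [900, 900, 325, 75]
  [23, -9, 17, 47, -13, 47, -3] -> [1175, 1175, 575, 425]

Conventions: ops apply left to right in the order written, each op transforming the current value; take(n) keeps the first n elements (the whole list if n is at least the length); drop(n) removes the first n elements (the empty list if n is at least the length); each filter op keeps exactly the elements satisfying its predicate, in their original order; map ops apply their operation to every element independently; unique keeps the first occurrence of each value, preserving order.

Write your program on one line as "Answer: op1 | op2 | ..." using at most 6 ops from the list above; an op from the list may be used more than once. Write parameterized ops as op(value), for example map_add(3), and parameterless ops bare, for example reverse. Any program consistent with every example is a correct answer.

map_mul(-5) | sort_desc | sort_asc | map_mul(-5) | take(4)

Check, running the answer program on each example:
  [-2, -18, 35] -> [10, 90, -175] -> [90, 10, -175] -> [-175, 10, 90] -> [875, -50, -450] -> [875, -50, -450]
  [-43, 24, 26, 0, -38, -39] -> [215, -120, -130, 0, 190, 195] -> [215, 195, 190, 0, -120, -130] -> [-130, -120, 0, 190, 195, 215] -> [650, 600, 0, -950, -975, -1075] -> [650, 600, 0, -950]
  [3, 36, 36, 13] -> [-15, -180, -180, -65] -> [-15, -65, -180, -180] -> [-180, -180, -65, -15] -> [900, 900, 325, 75] -> [900, 900, 325, 75]
  [23, -9, 17, 47, -13, 47, -3] -> [-115, 45, -85, -235, 65, -235, 15] -> [65, 45, 15, -85, -115, -235, -235] -> [-235, -235, -115, -85, 15, 45, 65] -> [1175, 1175, 575, 425, -75, -225, -325] -> [1175, 1175, 575, 425]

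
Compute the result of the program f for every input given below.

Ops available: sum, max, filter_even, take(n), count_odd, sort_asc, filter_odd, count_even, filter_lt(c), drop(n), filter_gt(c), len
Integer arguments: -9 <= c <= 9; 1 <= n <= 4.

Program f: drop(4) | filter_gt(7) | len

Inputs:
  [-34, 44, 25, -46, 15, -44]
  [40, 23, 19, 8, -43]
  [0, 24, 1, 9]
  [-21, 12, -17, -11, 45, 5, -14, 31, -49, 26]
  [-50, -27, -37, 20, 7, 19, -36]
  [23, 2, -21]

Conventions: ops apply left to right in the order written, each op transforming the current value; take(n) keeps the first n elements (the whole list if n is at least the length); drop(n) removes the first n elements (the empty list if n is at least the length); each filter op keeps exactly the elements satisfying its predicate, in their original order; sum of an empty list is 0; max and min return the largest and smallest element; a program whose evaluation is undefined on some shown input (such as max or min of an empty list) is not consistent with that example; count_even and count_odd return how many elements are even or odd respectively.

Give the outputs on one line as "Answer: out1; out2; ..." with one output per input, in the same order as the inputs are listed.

Execution, op by op:
  [-34, 44, 25, -46, 15, -44] -> [15, -44] -> [15] -> 1
  [40, 23, 19, 8, -43] -> [-43] -> [] -> 0
  [0, 24, 1, 9] -> [] -> [] -> 0
  [-21, 12, -17, -11, 45, 5, -14, 31, -49, 26] -> [45, 5, -14, 31, -49, 26] -> [45, 31, 26] -> 3
  [-50, -27, -37, 20, 7, 19, -36] -> [7, 19, -36] -> [19] -> 1
  [23, 2, -21] -> [] -> [] -> 0

1; 0; 0; 3; 1; 0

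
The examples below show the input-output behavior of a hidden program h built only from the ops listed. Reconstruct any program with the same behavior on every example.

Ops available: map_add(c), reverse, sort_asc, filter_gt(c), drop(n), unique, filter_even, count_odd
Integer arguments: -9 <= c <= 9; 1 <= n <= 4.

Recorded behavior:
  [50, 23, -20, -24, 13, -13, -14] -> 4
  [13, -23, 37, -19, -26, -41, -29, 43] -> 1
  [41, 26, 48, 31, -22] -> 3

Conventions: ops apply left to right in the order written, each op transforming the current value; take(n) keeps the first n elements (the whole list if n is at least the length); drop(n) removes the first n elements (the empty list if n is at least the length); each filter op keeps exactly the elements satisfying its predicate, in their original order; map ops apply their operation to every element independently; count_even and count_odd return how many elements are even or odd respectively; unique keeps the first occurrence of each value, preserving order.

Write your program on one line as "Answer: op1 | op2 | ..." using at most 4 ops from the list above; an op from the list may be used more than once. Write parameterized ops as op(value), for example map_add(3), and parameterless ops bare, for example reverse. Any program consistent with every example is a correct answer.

reverse | map_add(-7) | reverse | count_odd

Check, running the answer program on each example:
  [50, 23, -20, -24, 13, -13, -14] -> [-14, -13, 13, -24, -20, 23, 50] -> [-21, -20, 6, -31, -27, 16, 43] -> [43, 16, -27, -31, 6, -20, -21] -> 4
  [13, -23, 37, -19, -26, -41, -29, 43] -> [43, -29, -41, -26, -19, 37, -23, 13] -> [36, -36, -48, -33, -26, 30, -30, 6] -> [6, -30, 30, -26, -33, -48, -36, 36] -> 1
  [41, 26, 48, 31, -22] -> [-22, 31, 48, 26, 41] -> [-29, 24, 41, 19, 34] -> [34, 19, 41, 24, -29] -> 3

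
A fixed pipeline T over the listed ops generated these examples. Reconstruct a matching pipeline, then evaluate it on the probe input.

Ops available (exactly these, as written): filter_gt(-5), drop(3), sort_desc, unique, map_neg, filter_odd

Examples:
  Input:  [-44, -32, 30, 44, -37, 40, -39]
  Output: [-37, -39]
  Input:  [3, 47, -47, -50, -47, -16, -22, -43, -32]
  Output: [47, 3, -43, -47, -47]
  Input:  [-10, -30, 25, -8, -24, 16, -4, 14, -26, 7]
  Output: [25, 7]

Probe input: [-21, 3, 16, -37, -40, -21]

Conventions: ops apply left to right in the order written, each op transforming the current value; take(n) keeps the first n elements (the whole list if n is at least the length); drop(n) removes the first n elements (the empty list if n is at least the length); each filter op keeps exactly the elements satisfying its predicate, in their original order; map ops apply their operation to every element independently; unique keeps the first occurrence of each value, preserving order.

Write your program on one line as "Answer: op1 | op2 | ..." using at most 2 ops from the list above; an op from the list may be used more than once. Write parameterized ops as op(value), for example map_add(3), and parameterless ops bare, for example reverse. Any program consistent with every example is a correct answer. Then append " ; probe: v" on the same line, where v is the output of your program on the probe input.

filter_odd | sort_desc ; probe: [3, -21, -21, -37]

Check, running the answer program on each example:
  [-44, -32, 30, 44, -37, 40, -39] -> [-37, -39] -> [-37, -39]
  [3, 47, -47, -50, -47, -16, -22, -43, -32] -> [3, 47, -47, -47, -43] -> [47, 3, -43, -47, -47]
  [-10, -30, 25, -8, -24, 16, -4, 14, -26, 7] -> [25, 7] -> [25, 7]
  probe: [-21, 3, 16, -37, -40, -21] -> [-21, 3, -37, -21] -> [3, -21, -21, -37]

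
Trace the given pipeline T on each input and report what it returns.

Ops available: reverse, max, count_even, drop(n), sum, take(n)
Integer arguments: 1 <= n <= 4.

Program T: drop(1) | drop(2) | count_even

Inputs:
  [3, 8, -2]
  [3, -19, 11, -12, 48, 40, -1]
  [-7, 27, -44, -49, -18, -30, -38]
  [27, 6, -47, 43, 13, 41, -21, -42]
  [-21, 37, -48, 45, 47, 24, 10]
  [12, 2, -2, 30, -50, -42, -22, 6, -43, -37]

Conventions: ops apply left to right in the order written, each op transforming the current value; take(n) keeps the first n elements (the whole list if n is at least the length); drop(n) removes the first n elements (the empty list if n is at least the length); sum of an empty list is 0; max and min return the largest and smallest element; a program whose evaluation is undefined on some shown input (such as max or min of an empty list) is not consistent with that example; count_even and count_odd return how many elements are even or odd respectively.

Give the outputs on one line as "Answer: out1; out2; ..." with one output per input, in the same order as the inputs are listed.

0; 3; 3; 1; 2; 5

Execution, op by op:
  [3, 8, -2] -> [8, -2] -> [] -> 0
  [3, -19, 11, -12, 48, 40, -1] -> [-19, 11, -12, 48, 40, -1] -> [-12, 48, 40, -1] -> 3
  [-7, 27, -44, -49, -18, -30, -38] -> [27, -44, -49, -18, -30, -38] -> [-49, -18, -30, -38] -> 3
  [27, 6, -47, 43, 13, 41, -21, -42] -> [6, -47, 43, 13, 41, -21, -42] -> [43, 13, 41, -21, -42] -> 1
  [-21, 37, -48, 45, 47, 24, 10] -> [37, -48, 45, 47, 24, 10] -> [45, 47, 24, 10] -> 2
  [12, 2, -2, 30, -50, -42, -22, 6, -43, -37] -> [2, -2, 30, -50, -42, -22, 6, -43, -37] -> [30, -50, -42, -22, 6, -43, -37] -> 5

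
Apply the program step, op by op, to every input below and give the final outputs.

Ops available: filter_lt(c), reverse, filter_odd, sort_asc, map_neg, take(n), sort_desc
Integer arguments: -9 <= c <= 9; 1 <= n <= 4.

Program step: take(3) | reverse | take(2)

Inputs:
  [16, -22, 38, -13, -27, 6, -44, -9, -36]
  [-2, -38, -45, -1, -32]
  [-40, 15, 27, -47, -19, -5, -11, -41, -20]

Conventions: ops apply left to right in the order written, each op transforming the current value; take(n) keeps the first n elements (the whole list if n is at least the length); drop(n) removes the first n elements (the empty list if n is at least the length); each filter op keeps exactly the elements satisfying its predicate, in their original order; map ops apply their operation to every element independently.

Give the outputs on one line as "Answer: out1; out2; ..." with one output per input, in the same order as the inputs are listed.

Execution, op by op:
  [16, -22, 38, -13, -27, 6, -44, -9, -36] -> [16, -22, 38] -> [38, -22, 16] -> [38, -22]
  [-2, -38, -45, -1, -32] -> [-2, -38, -45] -> [-45, -38, -2] -> [-45, -38]
  [-40, 15, 27, -47, -19, -5, -11, -41, -20] -> [-40, 15, 27] -> [27, 15, -40] -> [27, 15]

[38, -22]; [-45, -38]; [27, 15]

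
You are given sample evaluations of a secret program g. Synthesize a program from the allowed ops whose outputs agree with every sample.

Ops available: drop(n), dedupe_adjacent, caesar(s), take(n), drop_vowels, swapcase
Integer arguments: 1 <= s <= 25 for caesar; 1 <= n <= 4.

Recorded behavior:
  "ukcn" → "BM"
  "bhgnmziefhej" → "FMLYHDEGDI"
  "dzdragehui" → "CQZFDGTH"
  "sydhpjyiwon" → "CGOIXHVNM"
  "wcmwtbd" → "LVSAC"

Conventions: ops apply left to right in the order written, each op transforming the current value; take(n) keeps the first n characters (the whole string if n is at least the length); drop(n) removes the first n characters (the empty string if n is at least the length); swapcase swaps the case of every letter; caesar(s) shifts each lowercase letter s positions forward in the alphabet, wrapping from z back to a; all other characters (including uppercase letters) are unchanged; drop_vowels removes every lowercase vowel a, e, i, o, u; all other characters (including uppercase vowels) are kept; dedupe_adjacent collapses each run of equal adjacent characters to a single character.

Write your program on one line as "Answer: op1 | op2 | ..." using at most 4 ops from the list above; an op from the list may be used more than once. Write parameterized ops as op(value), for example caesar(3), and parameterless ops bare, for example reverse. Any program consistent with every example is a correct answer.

caesar(25) | drop(2) | swapcase

Check, running the answer program on each example:
  "ukcn" -> "tjbm" -> "bm" -> "BM"
  "bhgnmziefhej" -> "agfmlyhdegdi" -> "fmlyhdegdi" -> "FMLYHDEGDI"
  "dzdragehui" -> "cycqzfdgth" -> "cqzfdgth" -> "CQZFDGTH"
  "sydhpjyiwon" -> "rxcgoixhvnm" -> "cgoixhvnm" -> "CGOIXHVNM"
  "wcmwtbd" -> "vblvsac" -> "lvsac" -> "LVSAC"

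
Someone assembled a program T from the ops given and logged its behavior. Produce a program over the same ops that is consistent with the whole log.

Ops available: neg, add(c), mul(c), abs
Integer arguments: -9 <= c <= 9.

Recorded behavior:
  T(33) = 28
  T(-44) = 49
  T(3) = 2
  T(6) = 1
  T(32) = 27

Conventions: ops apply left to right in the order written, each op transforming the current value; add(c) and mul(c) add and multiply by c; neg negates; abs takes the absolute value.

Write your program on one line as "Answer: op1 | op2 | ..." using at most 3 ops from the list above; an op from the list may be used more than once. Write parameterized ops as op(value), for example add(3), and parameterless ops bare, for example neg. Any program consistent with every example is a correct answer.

add(-5) | abs

Check, running the answer program on each example:
  33 -> 28 -> 28
  -44 -> -49 -> 49
  3 -> -2 -> 2
  6 -> 1 -> 1
  32 -> 27 -> 27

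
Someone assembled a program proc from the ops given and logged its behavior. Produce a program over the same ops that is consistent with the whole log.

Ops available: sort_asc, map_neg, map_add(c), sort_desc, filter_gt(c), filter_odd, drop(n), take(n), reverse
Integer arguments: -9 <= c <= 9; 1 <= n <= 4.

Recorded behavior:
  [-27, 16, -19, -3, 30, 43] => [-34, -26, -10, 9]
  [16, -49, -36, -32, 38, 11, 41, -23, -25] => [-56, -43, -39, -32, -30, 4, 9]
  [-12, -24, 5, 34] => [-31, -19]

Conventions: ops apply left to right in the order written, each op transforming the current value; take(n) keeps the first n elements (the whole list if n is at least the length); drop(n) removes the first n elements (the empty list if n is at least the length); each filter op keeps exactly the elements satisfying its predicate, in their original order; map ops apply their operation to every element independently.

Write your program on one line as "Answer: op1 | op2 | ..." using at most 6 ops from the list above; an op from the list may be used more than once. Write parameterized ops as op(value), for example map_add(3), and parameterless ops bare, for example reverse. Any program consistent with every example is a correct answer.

map_add(-7) | sort_asc | sort_desc | drop(2) | reverse

Check, running the answer program on each example:
  [-27, 16, -19, -3, 30, 43] -> [-34, 9, -26, -10, 23, 36] -> [-34, -26, -10, 9, 23, 36] -> [36, 23, 9, -10, -26, -34] -> [9, -10, -26, -34] -> [-34, -26, -10, 9]
  [16, -49, -36, -32, 38, 11, 41, -23, -25] -> [9, -56, -43, -39, 31, 4, 34, -30, -32] -> [-56, -43, -39, -32, -30, 4, 9, 31, 34] -> [34, 31, 9, 4, -30, -32, -39, -43, -56] -> [9, 4, -30, -32, -39, -43, -56] -> [-56, -43, -39, -32, -30, 4, 9]
  [-12, -24, 5, 34] -> [-19, -31, -2, 27] -> [-31, -19, -2, 27] -> [27, -2, -19, -31] -> [-19, -31] -> [-31, -19]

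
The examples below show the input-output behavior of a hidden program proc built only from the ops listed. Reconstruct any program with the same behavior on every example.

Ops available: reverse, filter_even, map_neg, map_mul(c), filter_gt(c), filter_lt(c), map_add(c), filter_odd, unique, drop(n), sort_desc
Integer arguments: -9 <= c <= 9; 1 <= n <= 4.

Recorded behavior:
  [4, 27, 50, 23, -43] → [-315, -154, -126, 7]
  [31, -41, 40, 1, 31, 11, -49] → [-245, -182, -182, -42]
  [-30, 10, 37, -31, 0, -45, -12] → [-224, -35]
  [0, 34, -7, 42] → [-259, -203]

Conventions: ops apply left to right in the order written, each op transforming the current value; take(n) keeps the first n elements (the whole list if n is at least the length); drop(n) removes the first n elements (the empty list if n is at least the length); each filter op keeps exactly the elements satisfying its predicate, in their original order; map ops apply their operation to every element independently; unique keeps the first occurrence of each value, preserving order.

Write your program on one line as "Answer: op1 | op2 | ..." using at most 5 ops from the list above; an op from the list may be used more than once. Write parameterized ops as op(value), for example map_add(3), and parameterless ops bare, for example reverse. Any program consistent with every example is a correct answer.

sort_desc | filter_gt(3) | map_add(-5) | map_mul(-7)

Check, running the answer program on each example:
  [4, 27, 50, 23, -43] -> [50, 27, 23, 4, -43] -> [50, 27, 23, 4] -> [45, 22, 18, -1] -> [-315, -154, -126, 7]
  [31, -41, 40, 1, 31, 11, -49] -> [40, 31, 31, 11, 1, -41, -49] -> [40, 31, 31, 11] -> [35, 26, 26, 6] -> [-245, -182, -182, -42]
  [-30, 10, 37, -31, 0, -45, -12] -> [37, 10, 0, -12, -30, -31, -45] -> [37, 10] -> [32, 5] -> [-224, -35]
  [0, 34, -7, 42] -> [42, 34, 0, -7] -> [42, 34] -> [37, 29] -> [-259, -203]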